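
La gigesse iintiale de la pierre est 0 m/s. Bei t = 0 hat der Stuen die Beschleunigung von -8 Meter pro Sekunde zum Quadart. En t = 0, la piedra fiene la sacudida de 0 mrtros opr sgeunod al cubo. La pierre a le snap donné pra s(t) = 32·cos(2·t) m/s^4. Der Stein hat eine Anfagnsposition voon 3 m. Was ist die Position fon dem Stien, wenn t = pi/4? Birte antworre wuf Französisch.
Nous devons trouver l'intégrale de notre équation du snap s(t) = 32·cos(2·t) 4 fois. L'intégrale du snap, avec j(0) = 0, donne le jerk: j(t) = 16·sin(2·t). En intégrant le jerk et en utilisant la condition initiale a(0) = -8, nous obtenons a(t) = -8·cos(2·t). La primitive de l'accélération est la vitesse. En utilisant v(0) = 0, nous obtenons v(t) = -4·sin(2·t). En intégrant la vitesse et en utilisant la condition initiale x(0) = 3, nous obtenons x(t) = 2·cos(2·t) + 1. En utilisant x(t) = 2·cos(2·t) + 1 et en substituant t = pi/4, nous trouvons x = 1.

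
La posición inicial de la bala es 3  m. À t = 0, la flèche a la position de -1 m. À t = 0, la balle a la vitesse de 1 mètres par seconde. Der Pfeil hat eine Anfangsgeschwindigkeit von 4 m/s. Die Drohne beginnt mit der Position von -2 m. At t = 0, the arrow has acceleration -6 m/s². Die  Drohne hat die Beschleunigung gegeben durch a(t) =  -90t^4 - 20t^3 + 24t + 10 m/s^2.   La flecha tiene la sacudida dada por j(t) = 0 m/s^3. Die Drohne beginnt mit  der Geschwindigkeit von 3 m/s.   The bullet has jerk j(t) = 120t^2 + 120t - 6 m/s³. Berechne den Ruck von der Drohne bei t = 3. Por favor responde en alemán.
Wir müssen unsere Gleichung für die Beschleunigung a(t) = -90·t^4 - 20·t^3 + 24·t + 10 1-mal ableiten. Durch Ableiten von der Beschleunigung erhalten wir den Ruck: j(t) = -360·t^3 - 60·t^2 + 24. Mit j(t) = -360·t^3 - 60·t^2 + 24 und Einsetzen von t = 3, finden wir j = -10236.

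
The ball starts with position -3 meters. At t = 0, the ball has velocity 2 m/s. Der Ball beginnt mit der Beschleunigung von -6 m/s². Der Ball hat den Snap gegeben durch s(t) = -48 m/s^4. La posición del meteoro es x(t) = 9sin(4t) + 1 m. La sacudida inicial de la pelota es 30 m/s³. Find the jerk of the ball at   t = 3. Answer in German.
Um dies zu lösen, müssen wir 1 Integral unserer Gleichung für den Snap s(t) = -48 finden. Die Stammfunktion von dem Snap ist der Ruck. Mit j(0) = 30 erhalten wir j(t) = 30 - 48·t. Aus der Gleichung für den Ruck j(t) = 30 - 48·t, setzen wir t = 3 ein und erhalten j = -114.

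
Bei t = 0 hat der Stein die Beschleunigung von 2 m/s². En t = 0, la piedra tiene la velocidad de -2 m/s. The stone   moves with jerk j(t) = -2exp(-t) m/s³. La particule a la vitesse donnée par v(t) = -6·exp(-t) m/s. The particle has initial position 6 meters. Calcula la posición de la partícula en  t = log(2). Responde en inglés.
To solve this, we need to take 1 integral of our velocity equation v(t) = -6·exp(-t). The antiderivative of velocity, with x(0) = 6, gives position: x(t) = 6·exp(-t). From the given position equation x(t) = 6·exp(-t), we substitute t = log(2) to get x = 3.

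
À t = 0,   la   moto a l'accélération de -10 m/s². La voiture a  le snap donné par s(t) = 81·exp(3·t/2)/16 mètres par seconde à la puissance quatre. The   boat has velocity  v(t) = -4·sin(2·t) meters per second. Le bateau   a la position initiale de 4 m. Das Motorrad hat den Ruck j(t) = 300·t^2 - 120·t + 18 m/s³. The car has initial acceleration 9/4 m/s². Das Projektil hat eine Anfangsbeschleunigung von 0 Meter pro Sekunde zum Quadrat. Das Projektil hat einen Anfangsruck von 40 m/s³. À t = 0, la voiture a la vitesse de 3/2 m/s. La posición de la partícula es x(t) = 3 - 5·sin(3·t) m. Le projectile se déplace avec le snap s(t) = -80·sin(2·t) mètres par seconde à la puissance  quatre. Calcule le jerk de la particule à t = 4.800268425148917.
Nous devons dériver notre équation de la position x(t) = 3 - 5·sin(3·t) 3 fois. La dérivée de la position donne la vitesse: v(t) = -15·cos(3·t). En dérivant la vitesse, nous obtenons l'accélération: a(t) = 45·sin(3·t). En prenant d/dt de a(t), nous trouvons j(t) = 135·cos(3·t). Nous avons le jerk j(t) = 135·cos(3·t). En substituant t = 4.800268425148917: j(4.800268425148917) = -35.1803104720348.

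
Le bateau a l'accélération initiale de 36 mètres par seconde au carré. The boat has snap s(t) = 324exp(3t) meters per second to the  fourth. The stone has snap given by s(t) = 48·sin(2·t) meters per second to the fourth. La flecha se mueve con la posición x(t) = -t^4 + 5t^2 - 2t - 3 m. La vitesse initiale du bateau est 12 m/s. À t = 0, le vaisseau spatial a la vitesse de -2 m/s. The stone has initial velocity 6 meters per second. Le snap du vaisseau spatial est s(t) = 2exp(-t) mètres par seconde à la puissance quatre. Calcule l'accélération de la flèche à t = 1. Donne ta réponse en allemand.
Ausgehend von der Position x(t) = -t^4 + 5·t^2 - 2·t - 3, nehmen wir 2 Ableitungen. Durch Ableiten von der Position erhalten wir die Geschwindigkeit: v(t) = -4·t^3 + 10·t - 2. Die Ableitung von der Geschwindigkeit ergibt die Beschleunigung: a(t) = 10 - 12·t^2. Wir haben die Beschleunigung a(t) = 10 - 12·t^2. Durch Einsetzen von t = 1: a(1) = -2.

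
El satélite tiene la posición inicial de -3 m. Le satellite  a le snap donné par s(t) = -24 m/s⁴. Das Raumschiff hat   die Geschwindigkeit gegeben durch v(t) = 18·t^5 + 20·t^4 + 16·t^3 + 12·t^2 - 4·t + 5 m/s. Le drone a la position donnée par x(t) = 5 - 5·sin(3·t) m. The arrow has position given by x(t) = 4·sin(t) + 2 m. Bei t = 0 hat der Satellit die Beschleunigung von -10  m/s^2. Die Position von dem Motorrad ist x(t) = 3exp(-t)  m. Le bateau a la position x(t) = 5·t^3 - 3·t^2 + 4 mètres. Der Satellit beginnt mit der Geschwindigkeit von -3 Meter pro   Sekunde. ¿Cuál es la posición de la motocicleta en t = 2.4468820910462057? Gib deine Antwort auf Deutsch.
Aus der Gleichung für die Position x(t) = 3·exp(-t), setzen wir t = 2.4468820910462057 ein und erhalten x = 0.259689185780972.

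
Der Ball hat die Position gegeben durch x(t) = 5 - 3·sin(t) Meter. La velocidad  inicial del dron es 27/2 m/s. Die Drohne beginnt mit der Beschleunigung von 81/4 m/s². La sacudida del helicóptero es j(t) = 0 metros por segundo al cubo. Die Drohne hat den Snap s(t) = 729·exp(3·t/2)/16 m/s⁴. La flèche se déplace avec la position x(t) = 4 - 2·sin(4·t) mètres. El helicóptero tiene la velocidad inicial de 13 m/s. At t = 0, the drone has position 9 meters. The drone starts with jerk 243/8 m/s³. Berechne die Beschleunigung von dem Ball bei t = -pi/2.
Ausgehend von der Position x(t) = 5 - 3·sin(t), nehmen wir 2 Ableitungen. Die Ableitung von der Position ergibt die Geschwindigkeit: v(t) = -3·cos(t). Die Ableitung von der Geschwindigkeit ergibt die Beschleunigung: a(t) = 3·sin(t). Mit a(t) = 3·sin(t) und Einsetzen von t = -pi/2, finden wir a = -3.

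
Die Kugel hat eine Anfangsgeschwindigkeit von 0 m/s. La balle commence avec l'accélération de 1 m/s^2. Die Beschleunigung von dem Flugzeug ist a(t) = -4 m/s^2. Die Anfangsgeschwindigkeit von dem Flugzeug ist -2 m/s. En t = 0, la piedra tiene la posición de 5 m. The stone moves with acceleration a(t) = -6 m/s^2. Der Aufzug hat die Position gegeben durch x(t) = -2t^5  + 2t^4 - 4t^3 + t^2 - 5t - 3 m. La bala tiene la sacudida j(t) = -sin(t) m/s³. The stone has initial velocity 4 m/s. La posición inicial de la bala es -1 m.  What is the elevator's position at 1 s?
Using x(t) = -2·t^5 + 2·t^4 - 4·t^3 + t^2 - 5·t - 3 and substituting t = 1, we find x = -11.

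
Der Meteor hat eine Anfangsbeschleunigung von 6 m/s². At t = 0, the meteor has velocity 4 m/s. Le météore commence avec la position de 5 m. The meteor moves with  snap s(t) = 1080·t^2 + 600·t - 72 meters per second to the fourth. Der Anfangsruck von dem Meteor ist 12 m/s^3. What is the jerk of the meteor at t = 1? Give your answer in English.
To solve this, we need to take 1 integral of our snap equation s(t) = 1080·t^2 + 600·t - 72. The integral of snap is jerk. Using j(0) = 12, we get j(t) = 360·t^3 + 300·t^2 - 72·t + 12. From the given jerk equation j(t) = 360·t^3 + 300·t^2 - 72·t + 12, we substitute t = 1 to get j = 600.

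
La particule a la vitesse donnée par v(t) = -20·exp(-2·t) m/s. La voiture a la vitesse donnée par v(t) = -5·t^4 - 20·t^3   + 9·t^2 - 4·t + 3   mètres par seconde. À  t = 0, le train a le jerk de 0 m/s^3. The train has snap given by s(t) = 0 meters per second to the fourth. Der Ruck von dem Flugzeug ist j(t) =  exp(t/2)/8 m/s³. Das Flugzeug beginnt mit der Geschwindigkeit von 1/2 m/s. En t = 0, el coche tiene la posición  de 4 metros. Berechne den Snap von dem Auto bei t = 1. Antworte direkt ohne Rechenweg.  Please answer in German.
Der Snap bei t = 1 ist s = -240.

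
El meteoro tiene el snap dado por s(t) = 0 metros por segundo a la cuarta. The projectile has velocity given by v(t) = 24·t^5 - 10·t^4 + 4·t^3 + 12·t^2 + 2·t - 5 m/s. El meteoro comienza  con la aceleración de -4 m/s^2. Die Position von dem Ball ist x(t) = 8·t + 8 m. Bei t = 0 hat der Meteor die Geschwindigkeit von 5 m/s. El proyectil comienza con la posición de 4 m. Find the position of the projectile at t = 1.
We must find the antiderivative of our velocity equation v(t) = 24·t^5 - 10·t^4 + 4·t^3 + 12·t^2 + 2·t - 5 1 time. The integral of velocity, with x(0) = 4, gives position: x(t) = 4·t^6 - 2·t^5 + t^4 + 4·t^3 + t^2 - 5·t + 4. Using x(t) = 4·t^6 - 2·t^5 + t^4 + 4·t^3 + t^2 - 5·t + 4 and substituting t = 1, we find x = 7.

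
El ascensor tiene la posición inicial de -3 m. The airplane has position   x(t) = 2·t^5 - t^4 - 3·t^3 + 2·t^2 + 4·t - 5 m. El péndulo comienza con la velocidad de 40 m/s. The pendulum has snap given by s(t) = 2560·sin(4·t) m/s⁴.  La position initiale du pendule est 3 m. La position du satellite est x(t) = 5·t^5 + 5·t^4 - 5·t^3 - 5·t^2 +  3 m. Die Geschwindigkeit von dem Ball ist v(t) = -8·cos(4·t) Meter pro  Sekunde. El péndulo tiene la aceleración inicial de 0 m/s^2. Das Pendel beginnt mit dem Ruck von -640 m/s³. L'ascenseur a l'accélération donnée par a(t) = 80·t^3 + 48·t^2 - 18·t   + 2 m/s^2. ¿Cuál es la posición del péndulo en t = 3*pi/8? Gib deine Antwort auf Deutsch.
Wir müssen unsere Gleichung für den Snap s(t) = 2560·sin(4·t) 4-mal integrieren. Durch Integration von dem Snap und Verwendung der Anfangsbedingung j(0) = -640, erhalten wir j(t) = -640·cos(4·t). Mit ∫j(t)dt und Anwendung von a(0) = 0, finden wir a(t) = -160·sin(4·t). Das Integral von der Beschleunigung, mit v(0) = 40, ergibt die Geschwindigkeit: v(t) = 40·cos(4·t). Das Integral von der Geschwindigkeit ist die Position. Mit x(0) = 3 erhalten wir x(t) = 10·sin(4·t) + 3. Mit x(t) = 10·sin(4·t) + 3 und Einsetzen von t = 3*pi/8, finden wir x = -7.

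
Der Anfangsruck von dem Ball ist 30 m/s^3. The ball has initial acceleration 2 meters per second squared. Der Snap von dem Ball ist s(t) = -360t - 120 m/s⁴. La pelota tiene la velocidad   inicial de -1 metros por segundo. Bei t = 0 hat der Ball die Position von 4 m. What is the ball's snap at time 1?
From the given snap equation s(t) = -360·t - 120, we substitute t = 1 to get s = -480.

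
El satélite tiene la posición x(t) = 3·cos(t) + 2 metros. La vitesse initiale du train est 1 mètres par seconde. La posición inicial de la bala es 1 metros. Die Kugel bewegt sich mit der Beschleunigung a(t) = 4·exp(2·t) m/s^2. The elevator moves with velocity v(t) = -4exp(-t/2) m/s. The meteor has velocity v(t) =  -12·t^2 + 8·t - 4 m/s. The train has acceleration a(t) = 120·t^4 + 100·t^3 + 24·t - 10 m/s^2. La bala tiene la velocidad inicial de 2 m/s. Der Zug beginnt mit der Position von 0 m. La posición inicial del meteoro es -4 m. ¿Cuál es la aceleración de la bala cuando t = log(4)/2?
De la ecuación de la aceleración a(t) = 4·exp(2·t), sustituimos t = log(4)/2 para obtener a = 16.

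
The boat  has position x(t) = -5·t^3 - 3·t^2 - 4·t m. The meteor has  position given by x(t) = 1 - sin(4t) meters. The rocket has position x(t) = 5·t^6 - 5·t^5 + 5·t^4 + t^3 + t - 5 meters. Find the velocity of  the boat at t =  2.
We must differentiate our position equation x(t) = -5·t^3 - 3·t^2 - 4·t 1 time. Taking d/dt of x(t), we find v(t) = -15·t^2 - 6·t - 4. We have velocity v(t) = -15·t^2 - 6·t - 4. Substituting t = 2: v(2) = -76.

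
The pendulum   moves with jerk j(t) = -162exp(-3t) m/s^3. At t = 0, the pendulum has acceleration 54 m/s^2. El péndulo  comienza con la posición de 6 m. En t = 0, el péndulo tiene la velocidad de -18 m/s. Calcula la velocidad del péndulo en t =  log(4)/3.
Partiendo de la sacudida j(t) = -162·exp(-3·t), tomamos 2 integrales. Integrando la sacudida y usando la condición inicial a(0) = 54, obtenemos a(t) = 54·exp(-3·t). Integrando la aceleración y usando la condición inicial v(0) = -18, obtenemos v(t) = -18·exp(-3·t). De la ecuación de la velocidad v(t) = -18·exp(-3·t), sustituimos t = log(4)/3 para obtener v = -9/2.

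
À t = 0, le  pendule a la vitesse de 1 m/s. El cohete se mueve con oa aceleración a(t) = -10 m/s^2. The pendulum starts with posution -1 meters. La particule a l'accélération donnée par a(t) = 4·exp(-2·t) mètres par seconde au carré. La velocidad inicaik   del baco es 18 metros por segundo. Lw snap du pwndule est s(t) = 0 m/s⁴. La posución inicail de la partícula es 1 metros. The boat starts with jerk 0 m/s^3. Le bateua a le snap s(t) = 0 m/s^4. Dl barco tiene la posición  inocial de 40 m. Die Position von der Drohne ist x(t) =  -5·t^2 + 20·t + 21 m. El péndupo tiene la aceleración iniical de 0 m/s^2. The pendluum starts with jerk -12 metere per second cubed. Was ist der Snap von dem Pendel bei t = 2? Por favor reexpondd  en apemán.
Aus der Gleichung für den Snap s(t) = 0, setzen wir t = 2 ein und erhalten s = 0.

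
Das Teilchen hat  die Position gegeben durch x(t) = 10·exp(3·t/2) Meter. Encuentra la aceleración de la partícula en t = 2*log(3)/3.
Partiendo de la posición x(t) = 10·exp(3·t/2), tomamos 2 derivadas. Tomando d/dt de x(t), encontramos v(t) = 15·exp(3·t/2). La derivada de la velocidad da la aceleración: a(t) = 45·exp(3·t/2)/2. De la ecuación de la aceleración a(t) = 45·exp(3·t/2)/2, sustituimos t = 2*log(3)/3 para obtener a = 135/2.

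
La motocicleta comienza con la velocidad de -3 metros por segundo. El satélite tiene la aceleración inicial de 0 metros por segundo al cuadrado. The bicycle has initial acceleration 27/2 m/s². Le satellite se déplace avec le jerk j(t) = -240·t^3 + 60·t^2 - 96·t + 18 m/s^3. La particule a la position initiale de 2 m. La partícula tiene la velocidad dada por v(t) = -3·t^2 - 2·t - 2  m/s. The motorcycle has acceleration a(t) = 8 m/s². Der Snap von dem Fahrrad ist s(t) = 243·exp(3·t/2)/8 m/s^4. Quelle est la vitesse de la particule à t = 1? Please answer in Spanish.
Usando v(t) = -3·t^2 - 2·t - 2 y sustituyendo t = 1, encontramos v = -7.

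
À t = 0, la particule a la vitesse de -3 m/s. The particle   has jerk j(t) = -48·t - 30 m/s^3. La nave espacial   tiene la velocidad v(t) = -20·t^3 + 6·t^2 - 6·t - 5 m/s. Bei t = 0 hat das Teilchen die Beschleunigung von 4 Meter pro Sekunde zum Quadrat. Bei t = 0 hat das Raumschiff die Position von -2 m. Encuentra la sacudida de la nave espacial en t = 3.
Para resolver esto, necesitamos tomar 2 derivadas de nuestra ecuación de la velocidad v(t) = -20·t^3 + 6·t^2 - 6·t - 5. La derivada de la velocidad da la aceleración: a(t) = -60·t^2 + 12·t - 6. La derivada de la aceleración da la sacudida: j(t) = 12 - 120·t. Usando j(t) = 12 - 120·t y sustituyendo t = 3, encontramos j = -348.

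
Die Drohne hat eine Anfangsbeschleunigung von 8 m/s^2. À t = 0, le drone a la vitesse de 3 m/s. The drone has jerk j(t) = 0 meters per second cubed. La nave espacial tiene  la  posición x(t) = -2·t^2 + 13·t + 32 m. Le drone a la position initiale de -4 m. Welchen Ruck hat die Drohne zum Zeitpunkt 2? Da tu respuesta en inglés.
From the given jerk equation j(t) = 0, we substitute t = 2 to get j = 0.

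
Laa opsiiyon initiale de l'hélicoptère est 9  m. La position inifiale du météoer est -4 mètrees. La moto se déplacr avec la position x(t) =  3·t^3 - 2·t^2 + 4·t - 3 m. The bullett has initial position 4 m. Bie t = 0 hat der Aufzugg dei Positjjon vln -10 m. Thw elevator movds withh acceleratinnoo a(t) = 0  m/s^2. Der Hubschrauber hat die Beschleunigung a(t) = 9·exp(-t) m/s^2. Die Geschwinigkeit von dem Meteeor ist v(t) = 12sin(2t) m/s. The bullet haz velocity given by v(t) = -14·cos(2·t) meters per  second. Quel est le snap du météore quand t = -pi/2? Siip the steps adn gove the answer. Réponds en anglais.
The answer is 96.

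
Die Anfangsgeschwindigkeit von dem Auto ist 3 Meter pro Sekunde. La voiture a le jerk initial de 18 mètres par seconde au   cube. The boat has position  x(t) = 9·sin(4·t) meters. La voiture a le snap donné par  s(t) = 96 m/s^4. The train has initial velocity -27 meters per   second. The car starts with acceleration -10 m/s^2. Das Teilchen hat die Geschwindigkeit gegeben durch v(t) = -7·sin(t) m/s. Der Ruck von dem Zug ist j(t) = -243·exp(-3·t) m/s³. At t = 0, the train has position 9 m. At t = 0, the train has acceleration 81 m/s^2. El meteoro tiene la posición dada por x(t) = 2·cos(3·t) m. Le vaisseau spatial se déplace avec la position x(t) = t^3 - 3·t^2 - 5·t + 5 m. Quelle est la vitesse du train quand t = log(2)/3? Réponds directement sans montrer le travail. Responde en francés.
La vitesse à t = log(2)/3 est v = -27/2.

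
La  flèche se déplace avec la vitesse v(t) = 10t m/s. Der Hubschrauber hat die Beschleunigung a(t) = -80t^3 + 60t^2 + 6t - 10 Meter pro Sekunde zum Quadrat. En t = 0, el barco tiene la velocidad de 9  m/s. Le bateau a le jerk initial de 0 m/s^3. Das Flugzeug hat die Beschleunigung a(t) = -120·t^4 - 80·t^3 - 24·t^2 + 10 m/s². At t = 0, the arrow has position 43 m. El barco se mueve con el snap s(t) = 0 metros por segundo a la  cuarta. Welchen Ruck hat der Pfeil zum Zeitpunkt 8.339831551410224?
Um dies zu lösen, müssen wir 2 Ableitungen unserer Gleichung für die Geschwindigkeit v(t) = 10·t nehmen. Die Ableitung von der Geschwindigkeit ergibt die Beschleunigung: a(t) = 10. Die Ableitung von der Beschleunigung ergibt den Ruck: j(t) = 0. Wir haben den Ruck j(t) = 0. Durch Einsetzen von t = 8.339831551410224: j(8.339831551410224) = 0.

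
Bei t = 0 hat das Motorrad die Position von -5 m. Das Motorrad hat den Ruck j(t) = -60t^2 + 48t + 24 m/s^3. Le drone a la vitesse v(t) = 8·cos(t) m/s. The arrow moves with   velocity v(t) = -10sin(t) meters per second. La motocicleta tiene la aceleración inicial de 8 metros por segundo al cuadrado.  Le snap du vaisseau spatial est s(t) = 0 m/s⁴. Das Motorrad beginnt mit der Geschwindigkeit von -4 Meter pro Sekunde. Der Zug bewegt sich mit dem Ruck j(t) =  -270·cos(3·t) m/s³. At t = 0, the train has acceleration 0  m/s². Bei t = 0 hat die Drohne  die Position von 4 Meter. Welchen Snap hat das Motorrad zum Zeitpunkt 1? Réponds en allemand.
Um dies zu lösen, müssen wir 1 Ableitung unserer Gleichung für den Ruck j(t) = -60·t^2 + 48·t + 24 nehmen. Die Ableitung von dem Ruck ergibt den Snap: s(t) = 48 - 120·t. Mit s(t) = 48 - 120·t und Einsetzen von t = 1, finden wir s = -72.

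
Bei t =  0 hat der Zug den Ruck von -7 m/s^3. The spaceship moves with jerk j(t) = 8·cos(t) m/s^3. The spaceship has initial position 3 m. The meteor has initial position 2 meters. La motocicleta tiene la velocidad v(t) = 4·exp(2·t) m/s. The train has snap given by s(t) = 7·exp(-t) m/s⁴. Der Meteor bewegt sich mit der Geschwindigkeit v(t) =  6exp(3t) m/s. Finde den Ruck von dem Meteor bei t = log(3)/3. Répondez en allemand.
Um dies zu lösen, müssen wir 2 Ableitungen unserer Gleichung für die Geschwindigkeit v(t) = 6·exp(3·t) nehmen. Die Ableitung von der Geschwindigkeit ergibt die Beschleunigung: a(t) = 18·exp(3·t). Die Ableitung von der Beschleunigung ergibt den Ruck: j(t) = 54·exp(3·t). Aus der Gleichung für den Ruck j(t) = 54·exp(3·t), setzen wir t = log(3)/3 ein und erhalten j = 162.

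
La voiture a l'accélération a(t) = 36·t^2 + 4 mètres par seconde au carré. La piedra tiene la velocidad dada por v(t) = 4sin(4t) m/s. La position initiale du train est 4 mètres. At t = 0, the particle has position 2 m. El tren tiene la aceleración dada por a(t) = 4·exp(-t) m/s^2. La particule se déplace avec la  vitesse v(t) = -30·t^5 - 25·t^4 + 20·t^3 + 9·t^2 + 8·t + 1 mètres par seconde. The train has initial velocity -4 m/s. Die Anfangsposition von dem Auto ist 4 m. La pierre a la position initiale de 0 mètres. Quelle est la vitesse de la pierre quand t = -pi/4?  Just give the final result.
La vitesse à t = -pi/4 est v = 0.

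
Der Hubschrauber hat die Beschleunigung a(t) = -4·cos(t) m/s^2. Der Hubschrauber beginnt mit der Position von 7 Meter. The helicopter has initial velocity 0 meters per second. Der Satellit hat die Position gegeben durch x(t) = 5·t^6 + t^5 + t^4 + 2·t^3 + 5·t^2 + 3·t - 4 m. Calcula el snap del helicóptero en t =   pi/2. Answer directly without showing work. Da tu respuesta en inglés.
At t = pi/2, s = 0.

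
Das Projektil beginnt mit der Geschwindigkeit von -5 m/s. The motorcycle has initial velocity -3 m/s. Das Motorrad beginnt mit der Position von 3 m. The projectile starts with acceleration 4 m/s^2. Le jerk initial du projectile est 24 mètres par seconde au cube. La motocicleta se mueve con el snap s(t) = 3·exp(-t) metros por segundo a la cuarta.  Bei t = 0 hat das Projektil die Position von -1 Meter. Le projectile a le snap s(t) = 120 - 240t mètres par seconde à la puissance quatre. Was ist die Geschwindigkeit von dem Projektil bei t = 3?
Wir müssen unsere Gleichung für den Snap s(t) = 120 - 240·t 3-mal integrieren. Das Integral von dem Snap, mit j(0) = 24, ergibt den Ruck: j(t) = -120·t^2 + 120·t + 24. Durch Integration von dem Ruck und Verwendung der Anfangsbedingung a(0) = 4, erhalten wir a(t) = -40·t^3 + 60·t^2 + 24·t + 4. Das Integral von der Beschleunigung ist die Geschwindigkeit. Mit v(0) = -5 erhalten wir v(t) = -10·t^4 + 20·t^3 + 12·t^2 + 4·t - 5. Aus der Gleichung für die Geschwindigkeit v(t) = -10·t^4 + 20·t^3 + 12·t^2 + 4·t - 5, setzen wir t = 3 ein und erhalten v = -155.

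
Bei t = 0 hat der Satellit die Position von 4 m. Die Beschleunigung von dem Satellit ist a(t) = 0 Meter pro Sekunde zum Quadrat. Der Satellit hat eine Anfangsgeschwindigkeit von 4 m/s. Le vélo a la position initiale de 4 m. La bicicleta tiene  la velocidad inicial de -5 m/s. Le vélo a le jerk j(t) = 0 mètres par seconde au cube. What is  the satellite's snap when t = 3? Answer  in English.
Starting from acceleration a(t) = 0, we take 2 derivatives. Taking d/dt of a(t), we find j(t) = 0. The derivative of jerk gives snap: s(t) = 0. From the given snap equation s(t) = 0, we substitute t = 3 to get s = 0.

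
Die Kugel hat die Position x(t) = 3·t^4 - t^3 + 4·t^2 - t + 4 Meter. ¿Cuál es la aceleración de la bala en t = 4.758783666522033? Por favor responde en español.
Partiendo de la posición x(t) = 3·t^4 - t^3 + 4·t^2 - t + 4, tomamos 2 derivadas. La derivada de la posición da la velocidad: v(t) = 12·t^3 - 3·t^2 + 8·t - 1. La derivada de la velocidad da la aceleración: a(t) = 36·t^2 - 6·t + 8. Tenemos la aceleración a(t) = 36·t^2 - 6·t + 8. Sustituyendo t = 4.758783666522033: a(4.758783666522033) = 794.704089452116.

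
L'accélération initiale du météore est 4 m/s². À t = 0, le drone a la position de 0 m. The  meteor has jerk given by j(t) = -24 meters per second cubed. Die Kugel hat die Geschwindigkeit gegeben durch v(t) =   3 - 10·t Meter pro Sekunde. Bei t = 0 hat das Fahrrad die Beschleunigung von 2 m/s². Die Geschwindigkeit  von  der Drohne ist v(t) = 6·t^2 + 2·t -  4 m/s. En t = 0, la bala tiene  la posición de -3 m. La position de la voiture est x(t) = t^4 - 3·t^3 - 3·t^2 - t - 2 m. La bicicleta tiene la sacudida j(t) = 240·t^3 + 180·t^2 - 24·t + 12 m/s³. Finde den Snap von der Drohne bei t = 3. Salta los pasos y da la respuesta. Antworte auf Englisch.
The snap at t = 3 is s = 0.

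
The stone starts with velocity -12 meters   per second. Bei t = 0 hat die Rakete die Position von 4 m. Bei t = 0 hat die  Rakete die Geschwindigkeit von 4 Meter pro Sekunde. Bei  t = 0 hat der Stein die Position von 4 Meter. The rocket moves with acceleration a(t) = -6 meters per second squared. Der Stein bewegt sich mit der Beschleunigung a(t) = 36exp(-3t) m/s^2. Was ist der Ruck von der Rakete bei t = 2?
Ausgehend von der Beschleunigung a(t) = -6, nehmen wir 1 Ableitung. Durch Ableiten von der Beschleunigung erhalten wir den Ruck: j(t) = 0. Mit j(t) = 0 und Einsetzen von t = 2, finden wir j = 0.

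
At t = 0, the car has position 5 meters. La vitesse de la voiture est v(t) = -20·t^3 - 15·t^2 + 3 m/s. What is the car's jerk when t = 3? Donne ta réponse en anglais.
Starting from velocity v(t) = -20·t^3 - 15·t^2 + 3, we take 2 derivatives. The derivative of velocity gives acceleration: a(t) = -60·t^2 - 30·t. Taking d/dt of a(t), we find j(t) = -120·t - 30. From the given jerk equation j(t) = -120·t - 30, we substitute t = 3 to get j = -390.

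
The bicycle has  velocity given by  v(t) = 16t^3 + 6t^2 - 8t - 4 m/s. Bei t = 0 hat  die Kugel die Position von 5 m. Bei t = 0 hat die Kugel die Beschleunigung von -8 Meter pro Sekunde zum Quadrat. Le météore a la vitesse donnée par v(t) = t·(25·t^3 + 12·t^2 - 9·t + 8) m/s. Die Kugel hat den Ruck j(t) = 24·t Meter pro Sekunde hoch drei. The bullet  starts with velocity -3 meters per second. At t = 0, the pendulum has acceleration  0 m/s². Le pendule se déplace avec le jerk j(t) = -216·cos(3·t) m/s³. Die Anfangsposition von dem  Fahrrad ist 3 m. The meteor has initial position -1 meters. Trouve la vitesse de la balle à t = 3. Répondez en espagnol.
Necesitamos integrar nuestra ecuación de la sacudida j(t) = 24·t 2 veces. Integrando la sacudida y usando la condición inicial a(0) = -8, obtenemos a(t) = 12·t^2 - 8. Integrando la aceleración y usando la condición inicial v(0) = -3, obtenemos v(t) = 4·t^3 - 8·t - 3. Usando v(t) = 4·t^3 - 8·t - 3 y sustituyendo t = 3, encontramos v = 81.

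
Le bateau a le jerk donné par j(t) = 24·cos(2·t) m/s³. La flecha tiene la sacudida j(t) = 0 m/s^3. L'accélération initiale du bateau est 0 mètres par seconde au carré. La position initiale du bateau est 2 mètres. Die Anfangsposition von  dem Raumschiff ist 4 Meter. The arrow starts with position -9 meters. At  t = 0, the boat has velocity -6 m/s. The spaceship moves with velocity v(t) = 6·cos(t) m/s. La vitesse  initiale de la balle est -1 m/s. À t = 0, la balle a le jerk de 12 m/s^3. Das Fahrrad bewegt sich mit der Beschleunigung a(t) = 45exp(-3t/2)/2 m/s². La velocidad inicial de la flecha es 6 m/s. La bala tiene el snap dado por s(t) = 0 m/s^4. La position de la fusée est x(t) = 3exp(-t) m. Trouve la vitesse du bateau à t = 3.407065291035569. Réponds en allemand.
Ausgehend von dem Ruck j(t) = 24·cos(2·t), nehmen wir 2 Stammfunktionen. Mit ∫j(t)dt und Anwendung von a(0) = 0, finden wir a(t) = 12·sin(2·t). Mit ∫a(t)dt und Anwendung von v(0) = -6, finden wir v(t) = -6·cos(2·t). Wir haben die Geschwindigkeit v(t) = -6·cos(2·t). Durch Einsetzen von t = 3.407065291035569: v(3.407065291035569) = -5.17397290280019.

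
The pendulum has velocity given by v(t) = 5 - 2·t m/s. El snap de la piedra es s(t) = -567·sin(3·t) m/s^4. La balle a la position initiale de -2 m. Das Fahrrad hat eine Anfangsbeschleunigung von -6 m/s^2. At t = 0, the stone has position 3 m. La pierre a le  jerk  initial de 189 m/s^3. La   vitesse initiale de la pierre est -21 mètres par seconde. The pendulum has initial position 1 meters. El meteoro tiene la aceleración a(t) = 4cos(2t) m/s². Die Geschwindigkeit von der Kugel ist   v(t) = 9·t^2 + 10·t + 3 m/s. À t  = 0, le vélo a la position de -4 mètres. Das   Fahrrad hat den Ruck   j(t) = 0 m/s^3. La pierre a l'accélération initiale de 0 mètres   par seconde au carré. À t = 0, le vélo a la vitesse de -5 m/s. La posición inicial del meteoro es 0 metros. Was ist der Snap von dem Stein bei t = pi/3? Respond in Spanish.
De la ecuación del snap s(t) = -567·sin(3·t), sustituimos t = pi/3 para obtener s = 0.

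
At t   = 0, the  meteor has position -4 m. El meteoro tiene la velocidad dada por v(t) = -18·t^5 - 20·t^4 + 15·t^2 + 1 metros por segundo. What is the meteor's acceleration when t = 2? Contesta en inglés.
We must differentiate our velocity equation v(t) = -18·t^5 - 20·t^4 + 15·t^2 + 1 1 time. Taking d/dt of v(t), we find a(t) = -90·t^4 - 80·t^3 + 30·t. Using a(t) = -90·t^4 - 80·t^3 + 30·t and substituting t = 2, we find a = -2020.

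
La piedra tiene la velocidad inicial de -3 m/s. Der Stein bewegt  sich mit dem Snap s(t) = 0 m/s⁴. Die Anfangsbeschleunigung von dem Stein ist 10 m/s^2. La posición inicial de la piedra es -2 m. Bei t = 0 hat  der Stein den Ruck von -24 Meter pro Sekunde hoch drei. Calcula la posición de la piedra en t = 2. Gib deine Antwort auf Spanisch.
Necesitamos integrar nuestra ecuación del snap s(t) = 0 4 veces. La antiderivada del snap, con j(0) = -24, da la sacudida: j(t) = -24. La integral de la sacudida es la aceleración. Usando a(0) = 10, obtenemos a(t) = 10 - 24·t. Tomando ∫a(t)dt y aplicando v(0) = -3, encontramos v(t) = -12·t^2 + 10·t - 3. Integrando la velocidad y usando la condición inicial x(0) = -2, obtenemos x(t) = -4·t^3 + 5·t^2 - 3·t - 2. Tenemos la posición x(t) = -4·t^3 + 5·t^2 - 3·t - 2. Sustituyendo t = 2: x(2) = -20.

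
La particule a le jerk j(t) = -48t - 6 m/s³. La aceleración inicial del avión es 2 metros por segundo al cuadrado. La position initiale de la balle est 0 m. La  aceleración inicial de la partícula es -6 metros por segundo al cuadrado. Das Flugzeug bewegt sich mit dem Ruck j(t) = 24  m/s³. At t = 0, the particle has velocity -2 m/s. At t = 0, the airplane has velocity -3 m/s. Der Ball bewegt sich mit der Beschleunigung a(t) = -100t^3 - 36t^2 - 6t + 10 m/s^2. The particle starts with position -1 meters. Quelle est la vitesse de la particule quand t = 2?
Nous devons trouver l'intégrale de notre équation du jerk j(t) = -48·t - 6 2 fois. La primitive du jerk, avec a(0) = -6, donne l'accélération: a(t) = -24·t^2 - 6·t - 6. L'intégrale de l'accélération, avec v(0) = -2, donne la vitesse: v(t) = -8·t^3 - 3·t^2 - 6·t - 2. De l'équation de la vitesse v(t) = -8·t^3 - 3·t^2 - 6·t - 2, nous substituons t = 2 pour obtenir v = -90.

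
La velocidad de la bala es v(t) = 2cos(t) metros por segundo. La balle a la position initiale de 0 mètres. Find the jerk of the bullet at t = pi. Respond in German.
Wir müssen unsere Gleichung für die Geschwindigkeit v(t) = 2·cos(t) 2-mal ableiten. Durch Ableiten von der Geschwindigkeit erhalten wir die Beschleunigung: a(t) = -2·sin(t). Durch Ableiten von der Beschleunigung erhalten wir den Ruck: j(t) = -2·cos(t). Aus der Gleichung für den Ruck j(t) = -2·cos(t), setzen wir t = pi ein und erhalten j = 2.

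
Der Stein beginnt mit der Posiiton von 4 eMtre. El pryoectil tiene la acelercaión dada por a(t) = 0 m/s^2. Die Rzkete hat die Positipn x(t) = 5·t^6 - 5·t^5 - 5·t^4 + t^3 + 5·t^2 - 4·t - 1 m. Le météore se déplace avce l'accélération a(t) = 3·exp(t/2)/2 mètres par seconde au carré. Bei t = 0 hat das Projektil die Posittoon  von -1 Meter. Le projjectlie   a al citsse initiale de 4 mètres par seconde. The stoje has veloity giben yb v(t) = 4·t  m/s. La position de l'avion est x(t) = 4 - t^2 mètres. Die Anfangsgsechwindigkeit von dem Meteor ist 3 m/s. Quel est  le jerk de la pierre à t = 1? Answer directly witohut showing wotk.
Le jerk à t = 1 est j = 0.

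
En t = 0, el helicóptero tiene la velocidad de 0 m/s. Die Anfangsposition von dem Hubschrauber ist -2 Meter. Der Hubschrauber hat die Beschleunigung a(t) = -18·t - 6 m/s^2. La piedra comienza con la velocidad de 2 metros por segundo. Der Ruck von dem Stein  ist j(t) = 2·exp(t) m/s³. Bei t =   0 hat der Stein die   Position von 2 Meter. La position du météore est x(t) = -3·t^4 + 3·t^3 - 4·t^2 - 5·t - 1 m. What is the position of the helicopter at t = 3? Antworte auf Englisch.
To find the answer, we compute 2 antiderivatives of a(t) = -18·t - 6. The integral of acceleration, with v(0) = 0, gives velocity: v(t) = 3·t·(-3·t - 2). Taking ∫v(t)dt and applying x(0) = -2, we find x(t) = -3·t^3 - 3·t^2 - 2. We have position x(t) = -3·t^3 - 3·t^2 - 2. Substituting t = 3: x(3) = -110.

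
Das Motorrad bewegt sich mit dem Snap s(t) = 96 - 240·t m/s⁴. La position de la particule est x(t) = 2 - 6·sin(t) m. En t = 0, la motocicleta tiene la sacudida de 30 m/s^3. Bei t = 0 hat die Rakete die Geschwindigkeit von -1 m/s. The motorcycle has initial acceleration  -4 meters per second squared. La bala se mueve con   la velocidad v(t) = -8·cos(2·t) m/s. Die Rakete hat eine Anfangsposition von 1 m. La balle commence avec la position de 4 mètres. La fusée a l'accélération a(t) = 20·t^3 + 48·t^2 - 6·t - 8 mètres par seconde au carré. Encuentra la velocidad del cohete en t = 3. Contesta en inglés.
Starting from acceleration a(t) = 20·t^3 + 48·t^2 - 6·t - 8, we take 1 integral. The integral of acceleration, with v(0) = -1, gives velocity: v(t) = 5·t^4 + 16·t^3 - 3·t^2 - 8·t - 1. From the given velocity equation v(t) = 5·t^4 + 16·t^3 - 3·t^2 - 8·t - 1, we substitute t = 3 to get v = 785.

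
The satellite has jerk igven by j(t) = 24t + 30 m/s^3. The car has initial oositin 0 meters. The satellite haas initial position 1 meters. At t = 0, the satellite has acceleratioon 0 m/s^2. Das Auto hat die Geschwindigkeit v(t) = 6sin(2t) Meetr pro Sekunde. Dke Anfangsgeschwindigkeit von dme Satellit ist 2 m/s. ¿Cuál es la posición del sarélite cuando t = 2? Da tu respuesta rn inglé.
To find the answer, we compute 3 integrals of j(t) = 24·t + 30. Taking ∫j(t)dt and applying a(0) = 0, we find a(t) = 6·t·(2·t + 5). The integral of acceleration, with v(0) = 2, gives velocity: v(t) = 4·t^3 + 15·t^2 + 2. The antiderivative of velocity, with x(0) = 1, gives position: x(t) = t^4 + 5·t^3 + 2·t + 1. Using x(t) = t^4 + 5·t^3 + 2·t + 1 and substituting t = 2, we find x = 61.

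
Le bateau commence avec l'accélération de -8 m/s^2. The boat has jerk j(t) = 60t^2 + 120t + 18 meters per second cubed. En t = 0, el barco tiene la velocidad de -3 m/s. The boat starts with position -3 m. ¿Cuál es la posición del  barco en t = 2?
Debemos encontrar la antiderivada de nuestra ecuación de la sacudida j(t) = 60·t^2 + 120·t + 18 3 veces. Integrando la sacudida y usando la condición inicial a(0) = -8, obtenemos a(t) = 20·t^3 + 60·t^2 + 18·t - 8. La integral de la aceleración, con v(0) = -3, da la velocidad: v(t) = 5·t^4 + 20·t^3 + 9·t^2 - 8·t - 3. Tomando ∫v(t)dt y aplicando x(0) = -3, encontramos x(t) = t^5 + 5·t^4 + 3·t^3 - 4·t^2 - 3·t - 3. De la ecuación de la posición x(t) = t^5 + 5·t^4 + 3·t^3 - 4·t^2 - 3·t - 3, sustituimos t = 2 para obtener x = 111.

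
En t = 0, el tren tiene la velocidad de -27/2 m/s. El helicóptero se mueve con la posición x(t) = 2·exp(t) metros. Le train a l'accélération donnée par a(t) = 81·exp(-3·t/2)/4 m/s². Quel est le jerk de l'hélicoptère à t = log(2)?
Nous devons dériver notre équation de la position x(t) = 2·exp(t) 3 fois. La dérivée de la position donne la vitesse: v(t) = 2·exp(t). En dérivant la vitesse, nous obtenons l'accélération: a(t) = 2·exp(t). La dérivée de l'accélération donne le jerk: j(t) = 2·exp(t). Nous avons le jerk j(t) = 2·exp(t). En substituant t = log(2): j(log(2)) = 4.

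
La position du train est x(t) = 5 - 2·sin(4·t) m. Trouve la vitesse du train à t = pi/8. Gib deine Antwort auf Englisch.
We must differentiate our position equation x(t) = 5 - 2·sin(4·t) 1 time. Taking d/dt of x(t), we find v(t) = -8·cos(4·t). We have velocity v(t) = -8·cos(4·t). Substituting t = pi/8: v(pi/8) = 0.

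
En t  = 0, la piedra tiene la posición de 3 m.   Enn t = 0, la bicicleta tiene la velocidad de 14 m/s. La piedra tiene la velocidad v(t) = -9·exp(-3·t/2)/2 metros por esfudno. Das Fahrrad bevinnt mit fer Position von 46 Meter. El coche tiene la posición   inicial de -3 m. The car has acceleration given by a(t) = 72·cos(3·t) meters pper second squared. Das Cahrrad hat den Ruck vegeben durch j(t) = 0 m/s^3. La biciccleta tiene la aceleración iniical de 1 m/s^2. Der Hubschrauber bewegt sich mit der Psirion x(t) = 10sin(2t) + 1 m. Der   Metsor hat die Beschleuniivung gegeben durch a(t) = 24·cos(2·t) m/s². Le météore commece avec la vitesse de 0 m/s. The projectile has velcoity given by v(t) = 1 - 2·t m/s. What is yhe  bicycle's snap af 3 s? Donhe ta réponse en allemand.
Um dies zu lösen, müssen wir 1 Ableitung unserer Gleichung für den Ruck j(t) = 0 nehmen. Durch Ableiten von dem Ruck erhalten wir den Snap: s(t) = 0. Mit s(t) = 0 und Einsetzen von t = 3, finden wir s = 0.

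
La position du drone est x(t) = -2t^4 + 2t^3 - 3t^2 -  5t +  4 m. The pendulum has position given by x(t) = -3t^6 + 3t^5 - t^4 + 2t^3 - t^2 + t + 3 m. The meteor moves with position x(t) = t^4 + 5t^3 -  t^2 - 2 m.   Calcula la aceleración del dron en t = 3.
Debemos derivar nuestra ecuación de la posición x(t) = -2·t^4 + 2·t^3 - 3·t^2 - 5·t + 4 2 veces. Tomando d/dt de x(t), encontramos v(t) = -8·t^3 + 6·t^2 - 6·t - 5. Tomando d/dt de v(t), encontramos a(t) = -24·t^2 + 12·t - 6. De la ecuación de la aceleración a(t) = -24·t^2 + 12·t - 6, sustituimos t = 3 para obtener a = -186.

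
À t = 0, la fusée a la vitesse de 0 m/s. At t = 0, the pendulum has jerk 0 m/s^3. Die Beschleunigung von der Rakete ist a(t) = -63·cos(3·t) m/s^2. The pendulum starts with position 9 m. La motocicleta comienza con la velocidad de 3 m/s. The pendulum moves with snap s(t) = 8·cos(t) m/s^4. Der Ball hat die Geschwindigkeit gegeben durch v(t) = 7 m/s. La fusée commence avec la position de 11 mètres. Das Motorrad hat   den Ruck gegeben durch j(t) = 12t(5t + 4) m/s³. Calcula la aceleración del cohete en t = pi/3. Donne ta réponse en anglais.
From the given acceleration equation a(t) = -63·cos(3·t), we substitute t = pi/3 to get a = 63.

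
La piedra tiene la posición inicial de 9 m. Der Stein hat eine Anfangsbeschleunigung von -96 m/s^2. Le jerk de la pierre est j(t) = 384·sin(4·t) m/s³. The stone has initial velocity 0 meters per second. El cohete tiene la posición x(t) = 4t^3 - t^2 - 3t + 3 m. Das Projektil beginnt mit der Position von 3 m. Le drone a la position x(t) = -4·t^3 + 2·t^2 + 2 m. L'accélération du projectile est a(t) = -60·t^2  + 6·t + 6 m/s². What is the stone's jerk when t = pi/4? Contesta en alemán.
Aus der Gleichung für den Ruck j(t) = 384·sin(4·t), setzen wir t = pi/4 ein und erhalten j = 0.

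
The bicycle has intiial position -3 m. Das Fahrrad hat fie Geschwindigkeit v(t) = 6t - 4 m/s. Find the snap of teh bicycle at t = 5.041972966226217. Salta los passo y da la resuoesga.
s(5.041972966226217) = 0.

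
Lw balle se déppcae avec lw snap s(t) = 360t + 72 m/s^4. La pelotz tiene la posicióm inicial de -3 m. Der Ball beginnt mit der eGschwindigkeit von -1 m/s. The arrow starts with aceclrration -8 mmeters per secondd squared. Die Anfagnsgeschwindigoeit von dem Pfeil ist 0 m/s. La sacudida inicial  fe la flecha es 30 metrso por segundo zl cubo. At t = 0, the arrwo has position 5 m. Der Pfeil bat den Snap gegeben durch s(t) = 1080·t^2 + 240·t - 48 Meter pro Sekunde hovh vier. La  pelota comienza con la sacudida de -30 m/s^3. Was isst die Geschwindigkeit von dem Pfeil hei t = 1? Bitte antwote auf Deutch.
Wir müssen das Integral unserer Gleichung für den Snap s(t) = 1080·t^2 + 240·t - 48 3-mal finden. Das Integral von dem Snap ist der Ruck. Mit j(0) = 30 erhalten wir j(t) = 360·t^3 + 120·t^2 - 48·t + 30. Mit ∫j(t)dt und Anwendung von a(0) = -8, finden wir a(t) = 90·t^4 + 40·t^3 - 24·t^2 + 30·t - 8. Mit ∫a(t)dt und Anwendung von v(0) = 0, finden wir v(t) = t·(18·t^4 + 10·t^3 - 8·t^2 + 15·t - 8). Wir haben die Geschwindigkeit v(t) = t·(18·t^4 + 10·t^3 - 8·t^2 + 15·t - 8). Durch Einsetzen von t = 1: v(1) = 27.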